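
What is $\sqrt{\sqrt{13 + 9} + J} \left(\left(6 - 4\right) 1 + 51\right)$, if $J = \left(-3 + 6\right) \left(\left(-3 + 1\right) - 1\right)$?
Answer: $53 \sqrt{-9 + \sqrt{22}} \approx 110.03 i$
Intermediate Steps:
$J = -9$ ($J = 3 \left(-2 - 1\right) = 3 \left(-3\right) = -9$)
$\sqrt{\sqrt{13 + 9} + J} \left(\left(6 - 4\right) 1 + 51\right) = \sqrt{\sqrt{13 + 9} - 9} \left(\left(6 - 4\right) 1 + 51\right) = \sqrt{\sqrt{22} - 9} \left(2 \cdot 1 + 51\right) = \sqrt{-9 + \sqrt{22}} \left(2 + 51\right) = \sqrt{-9 + \sqrt{22}} \cdot 53 = 53 \sqrt{-9 + \sqrt{22}}$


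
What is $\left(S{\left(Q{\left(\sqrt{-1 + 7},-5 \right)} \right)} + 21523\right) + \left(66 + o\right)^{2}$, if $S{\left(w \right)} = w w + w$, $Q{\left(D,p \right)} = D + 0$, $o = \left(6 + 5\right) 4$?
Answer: $33629 + \sqrt{6} \approx 33631.0$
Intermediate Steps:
$o = 44$ ($o = 11 \cdot 4 = 44$)
$Q{\left(D,p \right)} = D$
$S{\left(w \right)} = w + w^{2}$ ($S{\left(w \right)} = w^{2} + w = w + w^{2}$)
$\left(S{\left(Q{\left(\sqrt{-1 + 7},-5 \right)} \right)} + 21523\right) + \left(66 + o\right)^{2} = \left(\sqrt{-1 + 7} \left(1 + \sqrt{-1 + 7}\right) + 21523\right) + \left(66 + 44\right)^{2} = \left(\sqrt{6} \left(1 + \sqrt{6}\right) + 21523\right) + 110^{2} = \left(21523 + \sqrt{6} \left(1 + \sqrt{6}\right)\right) + 12100 = 33623 + \sqrt{6} \left(1 + \sqrt{6}\right)$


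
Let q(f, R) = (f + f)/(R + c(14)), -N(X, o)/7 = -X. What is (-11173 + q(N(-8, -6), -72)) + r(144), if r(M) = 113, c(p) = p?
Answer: -320684/29 ≈ -11058.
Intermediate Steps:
N(X, o) = 7*X (N(X, o) = -(-7)*X = 7*X)
q(f, R) = 2*f/(14 + R) (q(f, R) = (f + f)/(R + 14) = (2*f)/(14 + R) = 2*f/(14 + R))
(-11173 + q(N(-8, -6), -72)) + r(144) = (-11173 + 2*(7*(-8))/(14 - 72)) + 113 = (-11173 + 2*(-56)/(-58)) + 113 = (-11173 + 2*(-56)*(-1/58)) + 113 = (-11173 + 56/29) + 113 = -323961/29 + 113 = -320684/29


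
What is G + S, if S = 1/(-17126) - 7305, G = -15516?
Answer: -390832447/17126 ≈ -22821.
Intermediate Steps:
S = -125105431/17126 (S = -1/17126 - 7305 = -125105431/17126 ≈ -7305.0)
G + S = -15516 - 125105431/17126 = -390832447/17126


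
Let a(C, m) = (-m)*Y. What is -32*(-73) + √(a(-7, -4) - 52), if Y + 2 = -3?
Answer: 2336 + 6*I*√2 ≈ 2336.0 + 8.4853*I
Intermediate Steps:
Y = -5 (Y = -2 - 3 = -5)
a(C, m) = 5*m (a(C, m) = -m*(-5) = 5*m)
-32*(-73) + √(a(-7, -4) - 52) = -32*(-73) + √(5*(-4) - 52) = 2336 + √(-20 - 52) = 2336 + √(-72) = 2336 + 6*I*√2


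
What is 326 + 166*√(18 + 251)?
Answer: 326 + 166*√269 ≈ 3048.6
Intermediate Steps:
326 + 166*√(18 + 251) = 326 + 166*√269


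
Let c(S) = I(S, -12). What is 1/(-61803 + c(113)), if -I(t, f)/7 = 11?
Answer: -1/61880 ≈ -1.6160e-5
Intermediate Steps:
I(t, f) = -77 (I(t, f) = -7*11 = -77)
c(S) = -77
1/(-61803 + c(113)) = 1/(-61803 - 77) = 1/(-61880) = -1/61880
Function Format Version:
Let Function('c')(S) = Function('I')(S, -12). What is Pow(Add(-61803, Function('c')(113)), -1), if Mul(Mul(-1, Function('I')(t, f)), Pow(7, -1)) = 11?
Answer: Rational(-1, 61880) ≈ -1.6160e-5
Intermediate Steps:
Function('I')(t, f) = -77 (Function('I')(t, f) = Mul(-7, 11) = -77)
Function('c')(S) = -77
Pow(Add(-61803, Function('c')(113)), -1) = Pow(Add(-61803, -77), -1) = Pow(-61880, -1) = Rational(-1, 61880)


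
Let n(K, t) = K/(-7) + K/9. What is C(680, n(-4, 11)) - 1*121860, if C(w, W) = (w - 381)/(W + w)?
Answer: -401649111/3296 ≈ -1.2186e+5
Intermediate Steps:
n(K, t) = -2*K/63 (n(K, t) = K*(-⅐) + K*(⅑) = -K/7 + K/9 = -2*K/63)
C(w, W) = (-381 + w)/(W + w)
C(680, n(-4, 11)) - 1*121860 = (-381 + 680)/(-2/63*(-4) + 680) - 1*121860 = 299/(8/63 + 680) - 121860 = 299/(42848/63) - 121860 = (63/42848)*299 - 121860 = 1449/3296 - 121860 = -401649111/3296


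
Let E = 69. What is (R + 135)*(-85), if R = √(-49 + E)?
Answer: -11475 - 170*√5 ≈ -11855.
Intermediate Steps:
R = 2*√5 (R = √(-49 + 69) = √20 = 2*√5 ≈ 4.4721)
(R + 135)*(-85) = (2*√5 + 135)*(-85) = (135 + 2*√5)*(-85) = -11475 - 170*√5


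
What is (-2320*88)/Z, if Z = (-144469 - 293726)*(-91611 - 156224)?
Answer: -40832/21720011565 ≈ -1.8799e-6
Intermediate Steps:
Z = 108600057825 (Z = -438195*(-247835) = 108600057825)
(-2320*88)/Z = -2320*88/108600057825 = -204160*1/108600057825 = -40832/21720011565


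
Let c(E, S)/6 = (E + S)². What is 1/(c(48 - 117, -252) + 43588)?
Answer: 1/661834 ≈ 1.5110e-6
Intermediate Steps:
c(E, S) = 6*(E + S)²
1/(c(48 - 117, -252) + 43588) = 1/(6*((48 - 117) - 252)² + 43588) = 1/(6*(-69 - 252)² + 43588) = 1/(6*(-321)² + 43588) = 1/(6*103041 + 43588) = 1/(618246 + 43588) = 1/661834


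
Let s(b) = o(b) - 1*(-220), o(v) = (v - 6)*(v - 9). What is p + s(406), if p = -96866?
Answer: 62154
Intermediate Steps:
o(v) = (-9 + v)*(-6 + v) (o(v) = (-6 + v)*(-9 + v) = (-9 + v)*(-6 + v))
s(b) = 274 + b² - 15*b (s(b) = (54 + b² - 15*b) - 1*(-220) = (54 + b² - 15*b) + 220 = 274 + b² - 15*b)
p + s(406) = -96866 + (274 + 406² - 15*406) = -96866 + (274 + 164836 - 6090) = -96866 + 159020 = 62154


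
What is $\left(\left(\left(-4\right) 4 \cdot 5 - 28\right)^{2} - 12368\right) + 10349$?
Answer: $9645$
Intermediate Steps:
$\left(\left(\left(-4\right) 4 \cdot 5 - 28\right)^{2} - 12368\right) + 10349 = \left(\left(\left(-16\right) 5 - 28\right)^{2} - 12368\right) + 10349 = \left(\left(-80 - 28\right)^{2} - 12368\right) + 10349 = \left(\left(-108\right)^{2} - 12368\right) + 10349 = \left(11664 - 12368\right) + 10349 = -704 + 10349 = 9645$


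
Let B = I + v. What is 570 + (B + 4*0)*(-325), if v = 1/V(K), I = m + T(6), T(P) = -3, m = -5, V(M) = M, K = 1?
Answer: 2845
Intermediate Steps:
I = -8 (I = -5 - 3 = -8)
v = 1 (v = 1/1 = 1)
B = -7 (B = -8 + 1 = -7)
570 + (B + 4*0)*(-325) = 570 + (-7 + 4*0)*(-325) = 570 + (-7 + 0)*(-325) = 570 - 7*(-325) = 570 + 2275 = 2845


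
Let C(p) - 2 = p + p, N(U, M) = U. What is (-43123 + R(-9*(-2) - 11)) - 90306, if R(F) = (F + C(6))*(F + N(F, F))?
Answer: -133135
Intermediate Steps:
C(p) = 2 + 2*p (C(p) = 2 + (p + p) = 2 + 2*p)
R(F) = 2*F*(14 + F) (R(F) = (F + (2 + 2*6))*(F + F) = (F + (2 + 12))*(2*F) = (F + 14)*(2*F) = (14 + F)*(2*F) = 2*F*(14 + F))
(-43123 + R(-9*(-2) - 11)) - 90306 = (-43123 + 2*(-9*(-2) - 11)*(14 + (-9*(-2) - 11))) - 90306 = (-43123 + 2*(18 - 11)*(14 + (18 - 11))) - 90306 = (-43123 + 2*7*(14 + 7)) - 90306 = (-43123 + 2*7*21) - 90306 = (-43123 + 294) - 90306 = -42829 - 90306 = -133135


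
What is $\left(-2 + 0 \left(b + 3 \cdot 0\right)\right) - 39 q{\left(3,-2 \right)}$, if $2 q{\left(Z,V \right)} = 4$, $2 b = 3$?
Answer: $-80$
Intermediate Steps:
$b = \frac{3}{2}$ ($b = \frac{1}{2} \cdot 3 = \frac{3}{2} \approx 1.5$)
$q{\left(Z,V \right)} = 2$ ($q{\left(Z,V \right)} = \frac{1}{2} \cdot 4 = 2$)
$\left(-2 + 0 \left(b + 3 \cdot 0\right)\right) - 39 q{\left(3,-2 \right)} = \left(-2 + 0 \left(\frac{3}{2} + 3 \cdot 0\right)\right) - 78 = \left(-2 + 0 \left(\frac{3}{2} + 0\right)\right) - 78 = \left(-2 + 0 \cdot \frac{3}{2}\right) - 78 = \left(-2 + 0\right) - 78 = -2 - 78 = -80$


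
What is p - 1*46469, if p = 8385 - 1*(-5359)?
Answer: -32725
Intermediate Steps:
p = 13744 (p = 8385 + 5359 = 13744)
p - 1*46469 = 13744 - 1*46469 = 13744 - 46469 = -32725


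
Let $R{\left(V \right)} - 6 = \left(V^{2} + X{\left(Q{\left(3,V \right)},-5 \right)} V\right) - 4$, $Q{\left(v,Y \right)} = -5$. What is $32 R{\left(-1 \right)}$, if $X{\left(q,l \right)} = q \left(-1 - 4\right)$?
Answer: $-704$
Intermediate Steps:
$X{\left(q,l \right)} = - 5 q$ ($X{\left(q,l \right)} = q \left(-5\right) = - 5 q$)
$R{\left(V \right)} = 2 + V^{2} + 25 V$ ($R{\left(V \right)} = 6 - \left(4 - V^{2} - \left(-5\right) \left(-5\right) V\right) = 6 - \left(4 - V^{2} - 25 V\right) = 6 + \left(-4 + V^{2} + 25 V\right) = 2 + V^{2} + 25 V$)
$32 R{\left(-1 \right)} = 32 \left(2 + \left(-1\right)^{2} + 25 \left(-1\right)\right) = 32 \left(2 + 1 - 25\right) = 32 \left(-22\right) = -704$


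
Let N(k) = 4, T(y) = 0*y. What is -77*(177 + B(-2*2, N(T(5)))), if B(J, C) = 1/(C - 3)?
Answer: -13706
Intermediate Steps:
T(y) = 0
B(J, C) = 1/(-3 + C)
-77*(177 + B(-2*2, N(T(5)))) = -77*(177 + 1/(-3 + 4)) = -77*(177 + 1/1) = -77*(177 + 1) = -77*178 = -13706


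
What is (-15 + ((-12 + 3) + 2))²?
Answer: 484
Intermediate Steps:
(-15 + ((-12 + 3) + 2))² = (-15 + (-9 + 2))² = (-15 - 7)² = (-22)² = 484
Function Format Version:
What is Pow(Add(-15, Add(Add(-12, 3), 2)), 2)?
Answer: 484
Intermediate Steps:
Pow(Add(-15, Add(Add(-12, 3), 2)), 2) = Pow(Add(-15, Add(-9, 2)), 2) = Pow(Add(-15, -7), 2) = Pow(-22, 2) = 484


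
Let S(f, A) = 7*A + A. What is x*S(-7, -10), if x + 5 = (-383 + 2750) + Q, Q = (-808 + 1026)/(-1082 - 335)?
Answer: -2456320/13 ≈ -1.8895e+5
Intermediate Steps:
S(f, A) = 8*A
Q = -2/13 (Q = 218/(-1417) = 218*(-1/1417) = -2/13 ≈ -0.15385)
x = 30704/13 (x = -5 + ((-383 + 2750) - 2/13) = -5 + (2367 - 2/13) = -5 + 30769/13 = 30704/13 ≈ 2361.8)
x*S(-7, -10) = 30704*(8*(-10))/13 = (30704/13)*(-80) = -2456320/13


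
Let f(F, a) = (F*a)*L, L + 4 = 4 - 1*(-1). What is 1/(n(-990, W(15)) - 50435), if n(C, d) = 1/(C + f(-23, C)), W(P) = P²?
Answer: -21780/1098474299 ≈ -1.9828e-5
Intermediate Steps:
L = 1 (L = -4 + (4 - 1*(-1)) = -4 + (4 + 1) = -4 + 5 = 1)
f(F, a) = F*a (f(F, a) = (F*a)*1 = F*a)
n(C, d) = -1/(22*C) (n(C, d) = 1/(C - 23*C) = 1/(-22*C) = -1/(22*C))
1/(n(-990, W(15)) - 50435) = 1/(-1/22/(-990) - 50435) = 1/(-1/22*(-1/990) - 50435) = 1/(1/21780 - 50435) = 1/(-1098474299/21780) = -21780/1098474299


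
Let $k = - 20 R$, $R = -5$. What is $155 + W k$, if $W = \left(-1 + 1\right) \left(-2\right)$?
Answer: $155$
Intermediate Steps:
$k = 100$ ($k = \left(-20\right) \left(-5\right) = 100$)
$W = 0$ ($W = 0 \left(-2\right) = 0$)
$155 + W k = 155 + 0 \cdot 100 = 155 + 0 = 155$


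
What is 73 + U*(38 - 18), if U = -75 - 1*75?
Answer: -2927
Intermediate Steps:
U = -150 (U = -75 - 75 = -150)
73 + U*(38 - 18) = 73 - 150*(38 - 18) = 73 - 150*20 = 73 - 3000 = -2927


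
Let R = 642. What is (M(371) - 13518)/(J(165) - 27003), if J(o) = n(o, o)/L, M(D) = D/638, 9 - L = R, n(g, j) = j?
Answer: 1819687843/3635124944 ≈ 0.50058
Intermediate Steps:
L = -633 (L = 9 - 1*642 = 9 - 642 = -633)
M(D) = D/638 (M(D) = D*(1/638) = D/638)
J(o) = -o/633 (J(o) = o/(-633) = o*(-1/633) = -o/633)
(M(371) - 13518)/(J(165) - 27003) = ((1/638)*371 - 13518)/(-1/633*165 - 27003) = (371/638 - 13518)/(-55/211 - 27003) = -8624113/(638*(-5697688/211)) = -8624113/638*(-211/5697688) = 1819687843/3635124944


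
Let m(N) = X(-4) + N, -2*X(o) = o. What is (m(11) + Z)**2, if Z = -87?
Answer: 5476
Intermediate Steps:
X(o) = -o/2
m(N) = 2 + N (m(N) = -1/2*(-4) + N = 2 + N)
(m(11) + Z)**2 = ((2 + 11) - 87)**2 = (13 - 87)**2 = (-74)**2 = 5476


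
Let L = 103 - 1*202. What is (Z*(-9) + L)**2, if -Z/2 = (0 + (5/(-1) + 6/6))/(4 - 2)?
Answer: 18225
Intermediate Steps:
Z = 4 (Z = -2*(0 + (5/(-1) + 6/6))/(4 - 2) = -2*(0 + (5*(-1) + 6*(1/6)))/2 = -2*(0 + (-5 + 1))/2 = -2*(0 - 4)/2 = -(-8)/2 = -2*(-2) = 4)
L = -99 (L = 103 - 202 = -99)
(Z*(-9) + L)**2 = (4*(-9) - 99)**2 = (-36 - 99)**2 = (-135)**2 = 18225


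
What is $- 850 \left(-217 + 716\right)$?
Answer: $-424150$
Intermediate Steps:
$- 850 \left(-217 + 716\right) = \left(-850\right) 499 = -424150$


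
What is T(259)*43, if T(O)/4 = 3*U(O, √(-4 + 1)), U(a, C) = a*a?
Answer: 34613796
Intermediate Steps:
U(a, C) = a²
T(O) = 12*O² (T(O) = 4*(3*O²) = 12*O²)
T(259)*43 = (12*259²)*43 = (12*67081)*43 = 804972*43 = 34613796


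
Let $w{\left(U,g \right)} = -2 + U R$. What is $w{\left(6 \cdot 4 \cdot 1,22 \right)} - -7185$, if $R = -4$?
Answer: $7087$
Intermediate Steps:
$w{\left(U,g \right)} = -2 - 4 U$ ($w{\left(U,g \right)} = -2 + U \left(-4\right) = -2 - 4 U$)
$w{\left(6 \cdot 4 \cdot 1,22 \right)} - -7185 = \left(-2 - 4 \cdot 6 \cdot 4 \cdot 1\right) - -7185 = \left(-2 - 4 \cdot 24 \cdot 1\right) + 7185 = \left(-2 - 96\right) + 7185 = -98 + 7185 = 7087$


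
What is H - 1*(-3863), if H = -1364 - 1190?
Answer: 1309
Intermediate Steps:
H = -2554
H - 1*(-3863) = -2554 - 1*(-3863) = -2554 + 3863 = 1309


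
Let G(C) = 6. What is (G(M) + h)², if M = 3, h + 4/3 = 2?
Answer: 400/9 ≈ 44.444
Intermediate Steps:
h = ⅔ (h = -4/3 + 2 = ⅔ ≈ 0.66667)
(G(M) + h)² = (6 + ⅔)² = (20/3)² = 400/9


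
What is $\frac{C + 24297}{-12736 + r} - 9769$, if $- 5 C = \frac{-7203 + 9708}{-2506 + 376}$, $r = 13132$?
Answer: $- \frac{2729401003}{281160} \approx -9707.6$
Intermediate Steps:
$C = \frac{167}{710}$ ($C = - \frac{\left(-7203 + 9708\right) \frac{1}{-2506 + 376}}{5} = - \frac{2505 \frac{1}{-2130}}{5} = - \frac{2505 \left(- \frac{1}{2130}\right)}{5} = \left(- \frac{1}{5}\right) \left(- \frac{167}{142}\right) = \frac{167}{710} \approx 0.23521$)
$\frac{C + 24297}{-12736 + r} - 9769 = \frac{\frac{167}{710} + 24297}{-12736 + 13132} - 9769 = \frac{17251037}{710 \cdot 396} - 9769 = \frac{17251037}{710} \cdot \frac{1}{396} - 9769 = \frac{17251037}{281160} - 9769 = - \frac{2729401003}{281160}$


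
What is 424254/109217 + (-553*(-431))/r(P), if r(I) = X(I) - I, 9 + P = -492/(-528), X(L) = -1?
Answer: 1145500669958/33966487 ≈ 33724.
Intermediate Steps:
P = -355/44 (P = -9 - 492/(-528) = -9 - 492*(-1/528) = -9 + 41/44 = -355/44 ≈ -8.0682)
r(I) = -1 - I
424254/109217 + (-553*(-431))/r(P) = 424254/109217 + (-553*(-431))/(-1 - 1*(-355/44)) = 424254*(1/109217) + 238343/(-1 + 355/44) = 424254/109217 + 238343/(311/44) = 424254/109217 + 238343*(44/311) = 424254/109217 + 10487092/311 = 1145500669958/33966487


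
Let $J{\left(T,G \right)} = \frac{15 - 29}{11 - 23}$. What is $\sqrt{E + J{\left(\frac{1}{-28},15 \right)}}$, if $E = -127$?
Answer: $\frac{i \sqrt{4530}}{6} \approx 11.218 i$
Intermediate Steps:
$J{\left(T,G \right)} = \frac{7}{6}$ ($J{\left(T,G \right)} = - \frac{14}{-12} = \left(-14\right) \left(- \frac{1}{12}\right) = \frac{7}{6}$)
$\sqrt{E + J{\left(\frac{1}{-28},15 \right)}} = \sqrt{-127 + \frac{7}{6}} = \sqrt{- \frac{755}{6}} = \frac{i \sqrt{4530}}{6}$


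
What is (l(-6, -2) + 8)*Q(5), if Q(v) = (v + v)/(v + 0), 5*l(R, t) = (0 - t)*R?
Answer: 56/5 ≈ 11.200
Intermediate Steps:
l(R, t) = -R*t/5 (l(R, t) = ((0 - t)*R)/5 = ((-t)*R)/5 = (-R*t)/5 = -R*t/5)
Q(v) = 2 (Q(v) = (2*v)/v = 2)
(l(-6, -2) + 8)*Q(5) = (-⅕*(-6)*(-2) + 8)*2 = (-12/5 + 8)*2 = (28/5)*2 = 56/5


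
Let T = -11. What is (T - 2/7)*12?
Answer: -948/7 ≈ -135.43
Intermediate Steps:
(T - 2/7)*12 = (-11 - 2/7)*12 = -79/7*12 = -948/7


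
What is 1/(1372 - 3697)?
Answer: -1/2325 ≈ -0.00043011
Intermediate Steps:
1/(1372 - 3697) = 1/(-2325) = -1/2325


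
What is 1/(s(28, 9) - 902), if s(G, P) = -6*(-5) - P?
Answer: -1/881 ≈ -0.0011351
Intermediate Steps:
s(G, P) = 30 - P
1/(s(28, 9) - 902) = 1/((30 - 1*9) - 902) = 1/((30 - 9) - 902) = 1/(21 - 902) = 1/(-881) = -1/881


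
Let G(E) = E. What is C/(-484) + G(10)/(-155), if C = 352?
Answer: -270/341 ≈ -0.79179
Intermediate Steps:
C/(-484) + G(10)/(-155) = 352/(-484) + 10/(-155) = 352*(-1/484) + 10*(-1/155) = -8/11 - 2/31 = -270/341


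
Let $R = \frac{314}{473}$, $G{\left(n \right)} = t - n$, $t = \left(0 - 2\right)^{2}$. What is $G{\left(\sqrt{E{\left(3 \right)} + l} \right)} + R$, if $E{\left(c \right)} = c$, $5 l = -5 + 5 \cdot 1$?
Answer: $\frac{2206}{473} - \sqrt{3} \approx 2.9318$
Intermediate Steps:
$l = 0$ ($l = \frac{-5 + 5 \cdot 1}{5} = \frac{-5 + 5}{5} = \frac{1}{5} \cdot 0 = 0$)
$t = 4$ ($t = \left(-2\right)^{2} = 4$)
$G{\left(n \right)} = 4 - n$
$R = \frac{314}{473}$ ($R = 314 \cdot \frac{1}{473} = \frac{314}{473} \approx 0.66385$)
$G{\left(\sqrt{E{\left(3 \right)} + l} \right)} + R = \left(4 - \sqrt{3 + 0}\right) + \frac{314}{473} = \left(4 - \sqrt{3}\right) + \frac{314}{473} = \frac{2206}{473} - \sqrt{3}$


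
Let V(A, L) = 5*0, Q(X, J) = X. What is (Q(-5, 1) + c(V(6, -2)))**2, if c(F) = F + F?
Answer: 25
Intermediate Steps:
V(A, L) = 0
c(F) = 2*F
(Q(-5, 1) + c(V(6, -2)))**2 = (-5 + 2*0)**2 = (-5 + 0)**2 = (-5)**2 = 25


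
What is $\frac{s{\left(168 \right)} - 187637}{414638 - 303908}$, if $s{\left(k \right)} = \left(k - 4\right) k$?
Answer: $- \frac{32017}{22146} \approx -1.4457$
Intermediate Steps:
$s{\left(k \right)} = k \left(-4 + k\right)$ ($s{\left(k \right)} = \left(-4 + k\right) k = k \left(-4 + k\right)$)
$\frac{s{\left(168 \right)} - 187637}{414638 - 303908} = \frac{168 \left(-4 + 168\right) - 187637}{414638 - 303908} = \frac{168 \cdot 164 - 187637}{110730} = \left(27552 - 187637\right) \frac{1}{110730} = \left(-160085\right) \frac{1}{110730} = - \frac{32017}{22146}$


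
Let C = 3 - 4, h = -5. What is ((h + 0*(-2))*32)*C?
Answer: 160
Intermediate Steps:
C = -1
((h + 0*(-2))*32)*C = ((-5 + 0*(-2))*32)*(-1) = ((-5 + 0)*32)*(-1) = -5*32*(-1) = -160*(-1) = 160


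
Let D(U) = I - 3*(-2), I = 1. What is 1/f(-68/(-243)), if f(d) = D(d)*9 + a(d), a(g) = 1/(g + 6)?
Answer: 1526/96381 ≈ 0.015833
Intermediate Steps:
D(U) = 7 (D(U) = 1 - 3*(-2) = 1 + 6 = 7)
a(g) = 1/(6 + g)
f(d) = 63 + 1/(6 + d) (f(d) = 7*9 + 1/(6 + d) = 63 + 1/(6 + d))
1/f(-68/(-243)) = 1/((379 + 63*(-68/(-243)))/(6 - 68/(-243))) = 1/((379 + 63*(-68*(-1/243)))/(6 - 68*(-1/243))) = 1/((379 + 63*(68/243))/(6 + 68/243)) = 1/((379 + 476/27)/(1526/243)) = 1/((243/1526)*(10709/27)) = 1/(96381/1526) = 1526/96381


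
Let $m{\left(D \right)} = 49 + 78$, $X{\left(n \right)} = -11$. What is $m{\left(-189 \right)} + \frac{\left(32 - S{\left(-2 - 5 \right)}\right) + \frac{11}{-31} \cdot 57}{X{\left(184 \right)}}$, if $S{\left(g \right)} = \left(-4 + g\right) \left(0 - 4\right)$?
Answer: $\frac{44306}{341} \approx 129.93$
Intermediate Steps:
$S{\left(g \right)} = 16 - 4 g$ ($S{\left(g \right)} = \left(-4 + g\right) \left(-4\right) = 16 - 4 g$)
$m{\left(D \right)} = 127$
$m{\left(-189 \right)} + \frac{\left(32 - S{\left(-2 - 5 \right)}\right) + \frac{11}{-31} \cdot 57}{X{\left(184 \right)}} = 127 + \frac{\left(32 - \left(16 - 4 \left(-2 - 5\right)\right)\right) + \frac{11}{-31} \cdot 57}{-11} = 127 + \left(\left(32 - \left(16 - -28\right)\right) + 11 \left(- \frac{1}{31}\right) 57\right) \left(- \frac{1}{11}\right) = 127 + \left(\left(32 - \left(16 + 28\right)\right) - \frac{627}{31}\right) \left(- \frac{1}{11}\right) = 127 + \left(\left(32 - 44\right) - \frac{627}{31}\right) \left(- \frac{1}{11}\right) = 127 + \left(-12 - \frac{627}{31}\right) \left(- \frac{1}{11}\right) = 127 - - \frac{999}{341} = 127 + \frac{999}{341} = \frac{44306}{341}$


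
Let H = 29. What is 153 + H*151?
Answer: 4532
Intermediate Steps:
153 + H*151 = 153 + 29*151 = 153 + 4379 = 4532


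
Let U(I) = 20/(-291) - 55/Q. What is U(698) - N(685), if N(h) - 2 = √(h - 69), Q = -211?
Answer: -111017/61401 - 2*√154 ≈ -26.627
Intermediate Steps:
U(I) = 11785/61401 (U(I) = 20/(-291) - 55/(-211) = 20*(-1/291) - 55*(-1/211) = -20/291 + 55/211 = 11785/61401)
N(h) = 2 + √(-69 + h) (N(h) = 2 + √(h - 69) = 2 + √(-69 + h))
U(698) - N(685) = 11785/61401 - (2 + √(-69 + 685)) = 11785/61401 - (2 + √616) = 11785/61401 - (2 + 2*√154) = 11785/61401 + (-2 - 2*√154) = -111017/61401 - 2*√154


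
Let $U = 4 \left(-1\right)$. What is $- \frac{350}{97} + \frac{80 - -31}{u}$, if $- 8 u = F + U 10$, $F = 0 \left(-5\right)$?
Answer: $\frac{9017}{485} \approx 18.592$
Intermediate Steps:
$U = -4$
$F = 0$
$u = 5$ ($u = - \frac{0 - 40}{8} = \left(- \frac{1}{8}\right) \left(-40\right) = 5$)
$- \frac{350}{97} + \frac{80 - -31}{u} = - \frac{350}{97} + \frac{80 - -31}{5} = \left(-350\right) \frac{1}{97} + \left(80 + 31\right) \frac{1}{5} = - \frac{350}{97} + 111 \cdot \frac{1}{5} = - \frac{350}{97} + \frac{111}{5} = \frac{9017}{485}$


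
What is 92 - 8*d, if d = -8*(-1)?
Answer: 28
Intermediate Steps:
d = 8
92 - 8*d = 92 - 8*8 = 92 - 64 = 28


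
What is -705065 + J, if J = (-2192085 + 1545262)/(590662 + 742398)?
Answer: -939894595723/1333060 ≈ -7.0507e+5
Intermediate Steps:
J = -646823/1333060 ≈ -0.48522
-705065 + J = -705065 - 646823/1333060 = -939894595723/1333060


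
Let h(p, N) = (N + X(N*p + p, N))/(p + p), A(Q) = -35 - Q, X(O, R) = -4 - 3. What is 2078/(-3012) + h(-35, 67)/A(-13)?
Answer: -75485/115962 ≈ -0.65095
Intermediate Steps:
X(O, R) = -7
h(p, N) = (-7 + N)/(2*p) (h(p, N) = (N - 7)/(p + p) = (-7 + N)/((2*p)) = (-7 + N)*(1/(2*p)) = (-7 + N)/(2*p))
2078/(-3012) + h(-35, 67)/A(-13) = 2078/(-3012) + ((1/2)*(-7 + 67)/(-35))/(-35 - 1*(-13)) = 2078*(-1/3012) + ((1/2)*(-1/35)*60)/(-35 + 13) = -1039/1506 - 6/7/(-22) = -1039/1506 - 6/7*(-1/22) = -1039/1506 + 3/77 = -75485/115962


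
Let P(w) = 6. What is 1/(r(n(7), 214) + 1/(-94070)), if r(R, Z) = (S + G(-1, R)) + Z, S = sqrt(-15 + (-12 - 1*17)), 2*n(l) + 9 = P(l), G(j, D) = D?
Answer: 470111861795/99996106447869 - 4424582450*I*sqrt(11)/99996106447869 ≈ 0.0047013 - 0.00014675*I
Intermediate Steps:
n(l) = -3/2 (n(l) = -9/2 + (1/2)*6 = -9/2 + 3 = -3/2)
S = 2*I*sqrt(11) (S = sqrt(-15 + (-12 - 17)) = sqrt(-15 - 29) = sqrt(-44) = 2*I*sqrt(11) ≈ 6.6332*I)
r(R, Z) = R + Z + 2*I*sqrt(11) (r(R, Z) = (2*I*sqrt(11) + R) + Z = (R + 2*I*sqrt(11)) + Z = R + Z + 2*I*sqrt(11))
1/(r(n(7), 214) + 1/(-94070)) = 1/((-3/2 + 214 + 2*I*sqrt(11)) + 1/(-94070)) = 1/((425/2 + 2*I*sqrt(11)) - 1/94070) = 1/(9994937/47035 + 2*I*sqrt(11))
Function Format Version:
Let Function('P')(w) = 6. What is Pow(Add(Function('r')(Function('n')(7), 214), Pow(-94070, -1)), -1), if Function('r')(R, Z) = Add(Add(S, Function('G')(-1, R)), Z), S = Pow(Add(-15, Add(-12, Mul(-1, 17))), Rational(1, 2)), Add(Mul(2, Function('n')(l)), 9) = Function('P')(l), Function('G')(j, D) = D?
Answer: Add(Rational(470111861795, 99996106447869), Mul(Rational(-4424582450, 99996106447869), I, Pow(11, Rational(1, 2)))) ≈ Add(0.0047013, Mul(-0.00014675, I))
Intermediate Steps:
Function('n')(l) = Rational(-3, 2) (Function('n')(l) = Add(Rational(-9, 2), Mul(Rational(1, 2), 6)) = Add(Rational(-9, 2), 3) = Rational(-3, 2))
S = Mul(2, I, Pow(11, Rational(1, 2))) (S = Pow(Add(-15, Add(-12, -17)), Rational(1, 2)) = Pow(Add(-15, -29), Rational(1, 2)) = Pow(-44, Rational(1, 2)) = Mul(2, I, Pow(11, Rational(1, 2))) ≈ Mul(6.6332, I))
Function('r')(R, Z) = Add(R, Z, Mul(2, I, Pow(11, Rational(1, 2)))) (Function('r')(R, Z) = Add(Add(Mul(2, I, Pow(11, Rational(1, 2))), R), Z) = Add(Add(R, Mul(2, I, Pow(11, Rational(1, 2)))), Z) = Add(R, Z, Mul(2, I, Pow(11, Rational(1, 2)))))
Pow(Add(Function('r')(Function('n')(7), 214), Pow(-94070, -1)), -1) = Pow(Add(Add(Rational(-3, 2), 214, Mul(2, I, Pow(11, Rational(1, 2)))), Pow(-94070, -1)), -1) = Pow(Add(Add(Rational(425, 2), Mul(2, I, Pow(11, Rational(1, 2)))), Rational(-1, 94070)), -1) = Pow(Add(Rational(9994937, 47035), Mul(2, I, Pow(11, Rational(1, 2)))), -1)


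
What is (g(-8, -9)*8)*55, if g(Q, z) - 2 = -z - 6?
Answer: 2200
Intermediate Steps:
g(Q, z) = -4 - z (g(Q, z) = 2 + (-z - 6) = 2 + (-6 - z) = -4 - z)
(g(-8, -9)*8)*55 = ((-4 - 1*(-9))*8)*55 = ((-4 + 9)*8)*55 = (5*8)*55 = 40*55 = 2200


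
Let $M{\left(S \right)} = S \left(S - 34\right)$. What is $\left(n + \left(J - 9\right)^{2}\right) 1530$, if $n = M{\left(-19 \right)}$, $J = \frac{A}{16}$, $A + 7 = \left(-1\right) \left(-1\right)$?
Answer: $\frac{53605845}{32} \approx 1.6752 \cdot 10^{6}$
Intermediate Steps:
$M{\left(S \right)} = S \left(-34 + S\right)$
$A = -6$ ($A = -7 - -1 = -7 + 1 = -6$)
$J = - \frac{3}{8}$ ($J = - \frac{6}{16} = \left(-6\right) \frac{1}{16} = - \frac{3}{8} \approx -0.375$)
$n = 1007$ ($n = - 19 \left(-34 - 19\right) = \left(-19\right) \left(-53\right) = 1007$)
$\left(n + \left(J - 9\right)^{2}\right) 1530 = \left(1007 + \left(- \frac{3}{8} - 9\right)^{2}\right) 1530 = \left(1007 + \left(- \frac{75}{8}\right)^{2}\right) 1530 = \left(1007 + \frac{5625}{64}\right) 1530 = \frac{70073}{64} \cdot 1530 = \frac{53605845}{32}$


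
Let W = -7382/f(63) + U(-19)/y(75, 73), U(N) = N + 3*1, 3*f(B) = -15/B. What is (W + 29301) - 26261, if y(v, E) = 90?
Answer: 4322386/45 ≈ 96053.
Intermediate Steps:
f(B) = -5/B (f(B) = (-15/B)/3 = -5/B)
U(N) = 3 + N (U(N) = N + 3 = 3 + N)
W = 4185586/45 (W = -7382/((-5/63)) + (3 - 19)/90 = -7382/((-5*1/63)) - 16*1/90 = -7382/(-5/63) - 8/45 = -7382*(-63/5) - 8/45 = 465066/5 - 8/45 = 4185586/45 ≈ 93013.)
(W + 29301) - 26261 = (4185586/45 + 29301) - 26261 = 5504131/45 - 26261 = 4322386/45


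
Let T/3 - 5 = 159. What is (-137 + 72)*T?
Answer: -31980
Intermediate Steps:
T = 492 (T = 15 + 3*159 = 15 + 477 = 492)
(-137 + 72)*T = (-137 + 72)*492 = -65*492 = -31980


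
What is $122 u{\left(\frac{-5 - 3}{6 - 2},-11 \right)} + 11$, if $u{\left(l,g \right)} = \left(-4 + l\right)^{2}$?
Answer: $4403$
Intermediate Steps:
$122 u{\left(\frac{-5 - 3}{6 - 2},-11 \right)} + 11 = 122 \left(-4 + \frac{-5 - 3}{6 - 2}\right)^{2} + 11 = 122 \left(-4 - \frac{8}{4}\right)^{2} + 11 = 122 \left(-4 - 2\right)^{2} + 11 = 122 \left(-6\right)^{2} + 11 = 122 \cdot 36 + 11 = 4392 + 11 = 4403$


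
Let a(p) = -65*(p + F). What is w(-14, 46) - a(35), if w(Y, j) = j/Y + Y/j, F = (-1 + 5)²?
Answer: 533137/161 ≈ 3311.4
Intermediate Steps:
F = 16 (F = 4² = 16)
a(p) = -1040 - 65*p (a(p) = -65*(p + 16) = -65*(16 + p) = -1040 - 65*p)
w(Y, j) = Y/j + j/Y
w(-14, 46) - a(35) = (-14/46 + 46/(-14)) - (-1040 - 65*35) = (-14*1/46 + 46*(-1/14)) - (-1040 - 2275) = (-7/23 - 23/7) - 1*(-3315) = -578/161 + 3315 = 533137/161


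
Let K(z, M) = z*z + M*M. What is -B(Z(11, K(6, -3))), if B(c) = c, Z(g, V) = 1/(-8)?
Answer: ⅛ ≈ 0.12500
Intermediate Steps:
K(z, M) = M² + z² (K(z, M) = z² + M² = M² + z²)
Z(g, V) = -⅛
-B(Z(11, K(6, -3))) = -1*(-⅛) = ⅛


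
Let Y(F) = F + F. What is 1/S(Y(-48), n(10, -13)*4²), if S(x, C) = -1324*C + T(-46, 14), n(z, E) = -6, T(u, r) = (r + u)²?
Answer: 1/128128 ≈ 7.8047e-6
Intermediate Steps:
Y(F) = 2*F
S(x, C) = 1024 - 1324*C (S(x, C) = -1324*C + (14 - 46)² = -1324*C + (-32)² = -1324*C + 1024 = 1024 - 1324*C)
1/S(Y(-48), n(10, -13)*4²) = 1/(1024 - (-7944)*4²) = 1/(1024 - (-7944)*16) = 1/(1024 - 1324*(-96)) = 1/(1024 + 127104) = 1/128128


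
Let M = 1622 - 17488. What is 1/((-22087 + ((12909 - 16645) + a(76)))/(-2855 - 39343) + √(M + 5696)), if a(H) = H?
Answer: 1086471906/18110089052689 - 5342013612*I*√1130/18110089052689 ≈ 5.9993e-5 - 0.0099157*I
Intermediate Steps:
M = -15866
1/((-22087 + ((12909 - 16645) + a(76)))/(-2855 - 39343) + √(M + 5696)) = 1/((-22087 + ((12909 - 16645) + 76))/(-2855 - 39343) + √(-15866 + 5696)) = 1/((-22087 + (-3736 + 76))/(-42198) + √(-10170)) = 1/((-22087 - 3660)*(-1/42198) + 3*I*√1130) = 1/(-25747*(-1/42198) + 3*I*√1130) = 1/(25747/42198 + 3*I*√1130)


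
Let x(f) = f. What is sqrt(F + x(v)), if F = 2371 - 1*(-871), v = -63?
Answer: 17*sqrt(11) ≈ 56.383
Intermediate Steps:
F = 3242 (F = 2371 + 871 = 3242)
sqrt(F + x(v)) = sqrt(3242 - 63) = sqrt(3179) = 17*sqrt(11)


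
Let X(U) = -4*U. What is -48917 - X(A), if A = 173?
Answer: -48225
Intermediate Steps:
-48917 - X(A) = -48917 - (-4)*173 = -48917 - 1*(-692) = -48917 + 692 = -48225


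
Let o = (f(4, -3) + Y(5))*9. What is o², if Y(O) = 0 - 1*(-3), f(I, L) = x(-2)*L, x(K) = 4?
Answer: 6561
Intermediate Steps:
f(I, L) = 4*L
Y(O) = 3 (Y(O) = 0 + 3 = 3)
o = -81 (o = (4*(-3) + 3)*9 = (-12 + 3)*9 = -9*9 = -81)
o² = (-81)² = 6561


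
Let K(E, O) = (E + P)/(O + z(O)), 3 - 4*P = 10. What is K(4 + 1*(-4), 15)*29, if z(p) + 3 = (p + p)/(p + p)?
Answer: -203/52 ≈ -3.9038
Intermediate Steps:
P = -7/4 (P = ¾ - ¼*10 = ¾ - 5/2 = -7/4 ≈ -1.7500)
z(p) = -2 (z(p) = -3 + (p + p)/(p + p) = -3 + (2*p)/((2*p)) = -3 + (2*p)*(1/(2*p)) = -3 + 1 = -2)
K(E, O) = (-7/4 + E)/(-2 + O) (K(E, O) = (E - 7/4)/(O - 2) = (-7/4 + E)/(-2 + O))
K(4 + 1*(-4), 15)*29 = ((-7/4 + (4 + 1*(-4)))/(-2 + 15))*29 = ((-7/4 + (4 - 4))/13)*29 = ((-7/4 + 0)/13)*29 = ((1/13)*(-7/4))*29 = -7/52*29 = -203/52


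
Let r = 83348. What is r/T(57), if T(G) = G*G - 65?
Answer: 20837/796 ≈ 26.177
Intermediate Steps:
T(G) = -65 + G² (T(G) = G² - 65 = -65 + G²)
r/T(57) = 83348/(-65 + 57²) = 83348/(-65 + 3249) = 83348/3184 = 83348*(1/3184) = 20837/796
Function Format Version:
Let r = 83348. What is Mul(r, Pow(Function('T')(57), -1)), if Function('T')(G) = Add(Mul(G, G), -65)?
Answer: Rational(20837, 796) ≈ 26.177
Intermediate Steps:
Function('T')(G) = Add(-65, Pow(G, 2)) (Function('T')(G) = Add(Pow(G, 2), -65) = Add(-65, Pow(G, 2)))
Mul(r, Pow(Function('T')(57), -1)) = Mul(83348, Pow(Add(-65, Pow(57, 2)), -1)) = Mul(83348, Pow(Add(-65, 3249), -1)) = Mul(83348, Pow(3184, -1)) = Mul(83348, Rational(1, 3184)) = Rational(20837, 796)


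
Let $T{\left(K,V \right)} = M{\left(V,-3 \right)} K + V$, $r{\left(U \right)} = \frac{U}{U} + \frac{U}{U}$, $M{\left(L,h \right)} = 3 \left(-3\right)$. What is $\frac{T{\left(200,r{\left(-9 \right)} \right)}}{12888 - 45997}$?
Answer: $\frac{1798}{33109} \approx 0.054305$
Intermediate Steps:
$M{\left(L,h \right)} = -9$
$r{\left(U \right)} = 2$ ($r{\left(U \right)} = 1 + 1 = 2$)
$T{\left(K,V \right)} = V - 9 K$ ($T{\left(K,V \right)} = - 9 K + V = V - 9 K$)
$\frac{T{\left(200,r{\left(-9 \right)} \right)}}{12888 - 45997} = \frac{2 - 1800}{12888 - 45997} = - \frac{1798}{-33109} = \left(-1798\right) \left(- \frac{1}{33109}\right) = \frac{1798}{33109}$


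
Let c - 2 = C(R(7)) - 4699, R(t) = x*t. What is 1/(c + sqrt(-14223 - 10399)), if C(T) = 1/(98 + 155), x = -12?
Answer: -150325010/706863992599 - 64009*I*sqrt(24622)/1413727985198 ≈ -0.00021266 - 7.1046e-6*I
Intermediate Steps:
R(t) = -12*t
C(T) = 1/253
c = -1188340/253 (c = 2 + (1/253 - 4699) = 2 - 1188846/253 = -1188340/253 ≈ -4697.0)
1/(c + sqrt(-14223 - 10399)) = 1/(-1188340/253 + sqrt(-14223 - 10399)) = 1/(-1188340/253 + sqrt(-24622)) = 1/(-1188340/253 + I*sqrt(24622))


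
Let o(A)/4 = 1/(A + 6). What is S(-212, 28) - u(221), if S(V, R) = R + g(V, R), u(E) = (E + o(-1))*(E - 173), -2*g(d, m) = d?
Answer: -52562/5 ≈ -10512.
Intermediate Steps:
o(A) = 4/(6 + A) (o(A) = 4/(A + 6) = 4/(6 + A))
g(d, m) = -d/2
u(E) = (-173 + E)*(4/5 + E) (u(E) = (E + 4/(6 - 1))*(E - 173) = (E + 4/5)*(-173 + E) = (4/5 + E)*(-173 + E) = (-173 + E)*(4/5 + E))
S(V, R) = R - V/2
S(-212, 28) - u(221) = (28 - 1/2*(-212)) - (-692/5 + 221**2 - 861/5*221) = (28 + 106) - (-692/5 + 48841 - 190281/5) = 134 - 1*53232/5 = 134 - 53232/5 = -52562/5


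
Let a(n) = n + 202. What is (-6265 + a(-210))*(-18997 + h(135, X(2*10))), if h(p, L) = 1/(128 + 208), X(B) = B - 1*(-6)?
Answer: 13346834181/112 ≈ 1.1917e+8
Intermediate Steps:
X(B) = 6 + B (X(B) = B + 6 = 6 + B)
a(n) = 202 + n
h(p, L) = 1/336
(-6265 + a(-210))*(-18997 + h(135, X(2*10))) = (-6265 + (202 - 210))*(-18997 + 1/336) = (-6265 - 8)*(-6382991/336) = -6273*(-6382991/336) = 13346834181/112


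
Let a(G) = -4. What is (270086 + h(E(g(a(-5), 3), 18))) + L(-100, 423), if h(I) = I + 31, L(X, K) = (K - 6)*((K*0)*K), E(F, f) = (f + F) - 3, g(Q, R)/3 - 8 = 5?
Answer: 270171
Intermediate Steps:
g(Q, R) = 39 (g(Q, R) = 24 + 3*5 = 24 + 15 = 39)
E(F, f) = -3 + F + f (E(F, f) = (F + f) - 3 = -3 + F + f)
L(X, K) = 0 (L(X, K) = (-6 + K)*(0*K) = (-6 + K)*0 = 0)
h(I) = 31 + I
(270086 + h(E(g(a(-5), 3), 18))) + L(-100, 423) = (270086 + (31 + (-3 + 39 + 18))) + 0 = (270086 + (31 + 54)) + 0 = (270086 + 85) + 0 = 270171 + 0 = 270171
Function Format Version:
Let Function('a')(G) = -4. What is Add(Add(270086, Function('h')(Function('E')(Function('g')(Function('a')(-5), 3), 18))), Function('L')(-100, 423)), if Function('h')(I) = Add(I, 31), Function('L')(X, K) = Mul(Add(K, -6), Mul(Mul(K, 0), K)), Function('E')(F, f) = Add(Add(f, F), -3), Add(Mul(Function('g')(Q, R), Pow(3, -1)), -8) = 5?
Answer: 270171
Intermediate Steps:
Function('g')(Q, R) = 39 (Function('g')(Q, R) = Add(24, Mul(3, 5)) = Add(24, 15) = 39)
Function('E')(F, f) = Add(-3, F, f) (Function('E')(F, f) = Add(Add(F, f), -3) = Add(-3, F, f))
Function('L')(X, K) = 0 (Function('L')(X, K) = Mul(Add(-6, K), Mul(0, K)) = Mul(Add(-6, K), 0) = 0)
Function('h')(I) = Add(31, I)
Add(Add(270086, Function('h')(Function('E')(Function('g')(Function('a')(-5), 3), 18))), Function('L')(-100, 423)) = Add(Add(270086, Add(31, Add(-3, 39, 18))), 0) = Add(Add(270086, Add(31, 54)), 0) = Add(Add(270086, 85), 0) = Add(270171, 0) = 270171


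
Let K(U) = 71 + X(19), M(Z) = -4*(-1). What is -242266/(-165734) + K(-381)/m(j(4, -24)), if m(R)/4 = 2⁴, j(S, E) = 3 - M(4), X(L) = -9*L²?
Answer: -127799407/2651744 ≈ -48.194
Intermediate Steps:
M(Z) = 4
j(S, E) = -1 (j(S, E) = 3 - 1*4 = 3 - 4 = -1)
m(R) = 64 (m(R) = 4*2⁴ = 4*16 = 64)
K(U) = -3178 (K(U) = 71 - 9*19² = 71 - 9*361 = 71 - 3249 = -3178)
-242266/(-165734) + K(-381)/m(j(4, -24)) = -242266/(-165734) - 3178/64 = -242266*(-1/165734) - 3178*1/64 = 121133/82867 - 1589/32 = -127799407/2651744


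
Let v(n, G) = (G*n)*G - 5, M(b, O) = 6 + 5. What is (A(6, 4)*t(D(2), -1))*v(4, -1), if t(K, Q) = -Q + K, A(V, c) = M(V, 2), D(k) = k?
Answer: -33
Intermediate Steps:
M(b, O) = 11
A(V, c) = 11
t(K, Q) = K - Q
v(n, G) = -5 + n*G² (v(n, G) = n*G² - 5 = -5 + n*G²)
(A(6, 4)*t(D(2), -1))*v(4, -1) = (11*(2 - 1*(-1)))*(-5 + 4*(-1)²) = (11*(2 + 1))*(-5 + 4*1) = (11*3)*(-5 + 4) = 33*(-1) = -33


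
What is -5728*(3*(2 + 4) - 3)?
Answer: -85920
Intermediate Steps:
-5728*(3*(2 + 4) - 3) = -5728*(3*6 - 3) = -5728*(18 - 3) = -5728*15 = -85920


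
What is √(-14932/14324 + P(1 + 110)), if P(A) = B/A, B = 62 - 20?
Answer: I*√11658013539/132497 ≈ 0.8149*I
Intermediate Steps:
B = 42
P(A) = 42/A
√(-14932/14324 + P(1 + 110)) = √(-14932/14324 + 42/(1 + 110)) = √(-14932*1/14324 + 42/111) = √(-3733/3581 + 42*(1/111)) = √(-3733/3581 + 14/37) = √(-87987/132497) = I*√11658013539/132497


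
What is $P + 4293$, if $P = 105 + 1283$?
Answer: $5681$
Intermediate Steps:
$P = 1388$
$P + 4293 = 1388 + 4293 = 5681$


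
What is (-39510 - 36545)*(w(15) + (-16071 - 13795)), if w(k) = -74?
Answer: 2277086700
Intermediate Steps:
(-39510 - 36545)*(w(15) + (-16071 - 13795)) = (-39510 - 36545)*(-74 + (-16071 - 13795)) = -76055*(-74 - 29866) = -76055*(-29940) = 2277086700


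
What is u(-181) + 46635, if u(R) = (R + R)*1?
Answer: 46273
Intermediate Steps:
u(R) = 2*R (u(R) = (2*R)*1 = 2*R)
u(-181) + 46635 = 2*(-181) + 46635 = -362 + 46635 = 46273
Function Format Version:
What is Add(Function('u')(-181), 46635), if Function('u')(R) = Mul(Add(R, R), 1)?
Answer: 46273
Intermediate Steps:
Function('u')(R) = Mul(2, R) (Function('u')(R) = Mul(Mul(2, R), 1) = Mul(2, R))
Add(Function('u')(-181), 46635) = Add(Mul(2, -181), 46635) = Add(-362, 46635) = 46273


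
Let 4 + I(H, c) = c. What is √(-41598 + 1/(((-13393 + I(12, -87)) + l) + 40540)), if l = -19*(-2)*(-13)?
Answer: 5*I*√1173961856166/26562 ≈ 203.96*I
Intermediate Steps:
I(H, c) = -4 + c
l = -494 (l = 38*(-13) = -494)
√(-41598 + 1/(((-13393 + I(12, -87)) + l) + 40540)) = √(-41598 + 1/(((-13393 + (-4 - 87)) - 494) + 40540)) = √(-41598 + 1/(((-13393 - 91) - 494) + 40540)) = √(-41598 + 1/((-13484 - 494) + 40540)) = √(-41598 + 1/(-13978 + 40540)) = √(-41598 + 1/26562) = √(-1104926075/26562) = 5*I*√1173961856166/26562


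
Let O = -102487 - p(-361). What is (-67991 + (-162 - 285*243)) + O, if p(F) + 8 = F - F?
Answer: -239887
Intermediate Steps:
p(F) = -8 (p(F) = -8 + (F - F) = -8 + 0 = -8)
O = -102479 (O = -102487 - 1*(-8) = -102487 + 8 = -102479)
(-67991 + (-162 - 285*243)) + O = (-67991 + (-162 - 285*243)) - 102479 = (-67991 + (-162 - 69255)) - 102479 = (-67991 - 69417) - 102479 = -137408 - 102479 = -239887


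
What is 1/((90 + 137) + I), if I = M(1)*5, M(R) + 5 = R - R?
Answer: 1/202 ≈ 0.0049505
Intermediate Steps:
M(R) = -5 (M(R) = -5 + (R - R) = -5 + 0 = -5)
I = -25 (I = -5*5 = -25)
1/((90 + 137) + I) = 1/((90 + 137) - 25) = 1/(227 - 25) = 1/202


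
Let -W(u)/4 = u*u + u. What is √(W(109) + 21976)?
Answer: 8*I*√406 ≈ 161.2*I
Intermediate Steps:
W(u) = -4*u - 4*u² (W(u) = -4*(u*u + u) = -4*(u² + u) = -4*(u + u²) = -4*u - 4*u²)
√(W(109) + 21976) = √(-4*109*(1 + 109) + 21976) = √(-4*109*110 + 21976) = √(-47960 + 21976) = √(-25984) = 8*I*√406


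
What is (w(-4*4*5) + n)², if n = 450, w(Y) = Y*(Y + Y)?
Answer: 175562500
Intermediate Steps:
w(Y) = 2*Y² (w(Y) = Y*(2*Y) = 2*Y²)
(w(-4*4*5) + n)² = (2*(-4*4*5)² + 450)² = (2*(-16*5)² + 450)² = (2*(-80)² + 450)² = (2*6400 + 450)² = (12800 + 450)² = 13250² = 175562500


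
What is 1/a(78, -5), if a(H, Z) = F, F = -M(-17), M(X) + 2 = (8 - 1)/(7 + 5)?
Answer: 12/17 ≈ 0.70588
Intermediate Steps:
M(X) = -17/12 (M(X) = -2 + (8 - 1)/(7 + 5) = -2 + 7/12 = -17/12)
F = 17/12 (F = -1*(-17/12) = 17/12 ≈ 1.4167)
a(H, Z) = 17/12
1/a(78, -5) = 1/(17/12) = 12/17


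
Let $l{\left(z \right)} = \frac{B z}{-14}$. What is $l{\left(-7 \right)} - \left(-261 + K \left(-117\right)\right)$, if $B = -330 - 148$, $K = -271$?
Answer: $-31685$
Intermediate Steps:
$B = -478$ ($B = -330 - 148 = -478$)
$l{\left(z \right)} = \frac{239 z}{7}$ ($l{\left(z \right)} = \frac{\left(-478\right) z}{-14} = - 478 z \left(- \frac{1}{14}\right) = \frac{239 z}{7}$)
$l{\left(-7 \right)} - \left(-261 + K \left(-117\right)\right) = \frac{239}{7} \left(-7\right) - \left(-261 - -31707\right) = -239 - \left(-261 + 31707\right) = -239 - 31446 = -31685$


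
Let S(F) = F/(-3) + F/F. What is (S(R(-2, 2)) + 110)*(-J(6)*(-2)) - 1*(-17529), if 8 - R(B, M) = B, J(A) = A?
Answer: 18821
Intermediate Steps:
R(B, M) = 8 - B
S(F) = 1 - F/3 (S(F) = F*(-⅓) + 1 = -F/3 + 1 = 1 - F/3)
(S(R(-2, 2)) + 110)*(-J(6)*(-2)) - 1*(-17529) = ((1 - (8 - 1*(-2))/3) + 110)*(-1*6*(-2)) - 1*(-17529) = ((1 - (8 + 2)/3) + 110)*(-6*(-2)) + 17529 = ((1 - ⅓*10) + 110)*12 + 17529 = ((1 - 10/3) + 110)*12 + 17529 = (-7/3 + 110)*12 + 17529 = (323/3)*12 + 17529 = 1292 + 17529 = 18821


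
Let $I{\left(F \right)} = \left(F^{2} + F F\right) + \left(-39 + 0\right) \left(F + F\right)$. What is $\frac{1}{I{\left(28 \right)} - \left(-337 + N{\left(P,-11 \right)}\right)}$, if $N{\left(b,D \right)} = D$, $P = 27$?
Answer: $- \frac{1}{268} \approx -0.0037313$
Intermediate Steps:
$I{\left(F \right)} = - 78 F + 2 F^{2}$ ($I{\left(F \right)} = \left(F^{2} + F^{2}\right) - 39 \cdot 2 F = 2 F^{2} - 78 F = - 78 F + 2 F^{2}$)
$\frac{1}{I{\left(28 \right)} - \left(-337 + N{\left(P,-11 \right)}\right)} = \frac{1}{2 \cdot 28 \left(-39 + 28\right) + \left(337 - -11\right)} = \frac{1}{2 \cdot 28 \left(-11\right) + \left(337 + 11\right)} = \frac{1}{-616 + 348} = \frac{1}{-268} = - \frac{1}{268}$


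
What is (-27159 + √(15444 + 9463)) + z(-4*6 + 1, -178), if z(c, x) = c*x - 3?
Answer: -23068 + √24907 ≈ -22910.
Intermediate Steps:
z(c, x) = -3 + c*x
(-27159 + √(15444 + 9463)) + z(-4*6 + 1, -178) = (-27159 + √(15444 + 9463)) + (-3 + (-4*6 + 1)*(-178)) = (-27159 + √24907) + (-3 + (-24 + 1)*(-178)) = (-27159 + √24907) + (-3 - 23*(-178)) = (-27159 + √24907) + (-3 + 4094) = (-27159 + √24907) + 4091 = -23068 + √24907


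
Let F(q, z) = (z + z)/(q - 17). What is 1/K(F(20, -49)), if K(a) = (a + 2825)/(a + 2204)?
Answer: 6514/8377 ≈ 0.77761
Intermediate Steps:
F(q, z) = 2*z/(-17 + q) (F(q, z) = (2*z)/(-17 + q) = 2*z/(-17 + q))
K(a) = (2825 + a)/(2204 + a)
1/K(F(20, -49)) = 1/((2825 + 2*(-49)/(-17 + 20))/(2204 + 2*(-49)/(-17 + 20))) = 1/((2825 + 2*(-49)/3)/(2204 + 2*(-49)/3)) = 1/((2825 + 2*(-49)*(⅓))/(2204 + 2*(-49)*(⅓))) = 1/((2825 - 98/3)/(2204 - 98/3)) = 1/((8377/3)/(6514/3)) = 1/((3/6514)*(8377/3)) = 1/(8377/6514) = 6514/8377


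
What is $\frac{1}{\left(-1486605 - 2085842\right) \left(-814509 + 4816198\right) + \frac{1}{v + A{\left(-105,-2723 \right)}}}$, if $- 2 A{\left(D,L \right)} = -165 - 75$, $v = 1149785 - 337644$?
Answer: $- \frac{812261}{11611938562248434562} \approx -6.9951 \cdot 10^{-14}$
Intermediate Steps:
$v = 812141$
$A{\left(D,L \right)} = 120$ ($A{\left(D,L \right)} = - \frac{-165 - 75}{2} = \left(- \frac{1}{2}\right) \left(-240\right) = 120$)
$\frac{1}{\left(-1486605 - 2085842\right) \left(-814509 + 4816198\right) + \frac{1}{v + A{\left(-105,-2723 \right)}}} = \frac{1}{\left(-1486605 - 2085842\right) \left(-814509 + 4816198\right) + \frac{1}{812141 + 120}} = \frac{1}{\left(-3572447\right) 4001689 + \frac{1}{812261}} = \frac{1}{-14295821862983 + \frac{1}{812261}} = \frac{1}{- \frac{11611938562248434562}{812261}} = - \frac{812261}{11611938562248434562}$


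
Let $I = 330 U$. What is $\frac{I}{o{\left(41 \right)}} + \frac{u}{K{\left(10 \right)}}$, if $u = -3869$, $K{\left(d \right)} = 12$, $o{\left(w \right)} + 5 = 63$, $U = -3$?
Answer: $- \frac{118141}{348} \approx -339.49$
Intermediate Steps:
$o{\left(w \right)} = 58$ ($o{\left(w \right)} = -5 + 63 = 58$)
$I = -990$ ($I = 330 \left(-3\right) = -990$)
$\frac{I}{o{\left(41 \right)}} + \frac{u}{K{\left(10 \right)}} = - \frac{990}{58} - \frac{3869}{12} = \left(-990\right) \frac{1}{58} - \frac{3869}{12} = - \frac{495}{29} - \frac{3869}{12} = - \frac{118141}{348}$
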